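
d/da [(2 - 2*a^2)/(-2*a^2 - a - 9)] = 2*(a^2 + 22*a + 1)/(4*a^4 + 4*a^3 + 37*a^2 + 18*a + 81)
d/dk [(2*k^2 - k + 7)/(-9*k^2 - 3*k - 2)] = (-15*k^2 + 118*k + 23)/(81*k^4 + 54*k^3 + 45*k^2 + 12*k + 4)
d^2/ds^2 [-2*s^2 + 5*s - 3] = -4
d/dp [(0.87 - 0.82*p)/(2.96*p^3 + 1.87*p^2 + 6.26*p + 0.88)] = (4.8544*p^3 - 6.1922*p^2 - 3.2538*p - 6.1678)/(8.7616*p^6 + 11.0704*p^5 + 40.5561*p^4 + 28.622*p^3 + 42.4788*p^2 + 11.0176*p + 0.7744)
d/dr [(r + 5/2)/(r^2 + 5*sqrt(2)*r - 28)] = (r^2 + 5*sqrt(2)*r - (2*r + 5)*(2*r + 5*sqrt(2))/2 - 28)/(r^2 + 5*sqrt(2)*r - 28)^2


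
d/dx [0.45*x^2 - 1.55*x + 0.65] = 0.9*x - 1.55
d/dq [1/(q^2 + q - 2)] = (-2*q - 1)/(q^2 + q - 2)^2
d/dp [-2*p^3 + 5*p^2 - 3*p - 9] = -6*p^2 + 10*p - 3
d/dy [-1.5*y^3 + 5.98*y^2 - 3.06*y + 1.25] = -4.5*y^2 + 11.96*y - 3.06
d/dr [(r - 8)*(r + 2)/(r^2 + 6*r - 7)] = 6*(2*r^2 + 3*r + 23)/(r^4 + 12*r^3 + 22*r^2 - 84*r + 49)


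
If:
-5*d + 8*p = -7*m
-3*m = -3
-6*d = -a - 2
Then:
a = 48*p/5 + 32/5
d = 8*p/5 + 7/5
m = 1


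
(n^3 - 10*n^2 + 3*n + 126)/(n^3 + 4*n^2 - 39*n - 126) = (n - 7)/(n + 7)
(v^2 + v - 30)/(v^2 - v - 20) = (v + 6)/(v + 4)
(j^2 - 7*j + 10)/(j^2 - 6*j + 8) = (j - 5)/(j - 4)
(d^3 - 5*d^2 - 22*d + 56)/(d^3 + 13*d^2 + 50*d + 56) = (d^2 - 9*d + 14)/(d^2 + 9*d + 14)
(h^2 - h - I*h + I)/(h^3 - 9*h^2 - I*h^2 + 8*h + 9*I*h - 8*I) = 1/(h - 8)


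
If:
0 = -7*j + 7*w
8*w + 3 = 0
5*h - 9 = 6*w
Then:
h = 27/20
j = -3/8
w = -3/8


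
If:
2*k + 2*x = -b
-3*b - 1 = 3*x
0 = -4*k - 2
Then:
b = -5/3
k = -1/2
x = 4/3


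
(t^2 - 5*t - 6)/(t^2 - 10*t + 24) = (t + 1)/(t - 4)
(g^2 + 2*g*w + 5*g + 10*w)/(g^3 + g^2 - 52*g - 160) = (g + 2*w)/(g^2 - 4*g - 32)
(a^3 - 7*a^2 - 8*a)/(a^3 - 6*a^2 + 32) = a*(a^2 - 7*a - 8)/(a^3 - 6*a^2 + 32)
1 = 1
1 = 1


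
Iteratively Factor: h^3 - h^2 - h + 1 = (h - 1)*(h^2 - 1) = (h - 1)^2*(h + 1)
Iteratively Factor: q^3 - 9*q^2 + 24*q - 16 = (q - 4)*(q^2 - 5*q + 4) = (q - 4)^2*(q - 1)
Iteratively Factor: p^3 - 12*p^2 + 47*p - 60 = (p - 3)*(p^2 - 9*p + 20) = (p - 5)*(p - 3)*(p - 4)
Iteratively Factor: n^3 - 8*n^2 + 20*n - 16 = (n - 4)*(n^2 - 4*n + 4) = (n - 4)*(n - 2)*(n - 2)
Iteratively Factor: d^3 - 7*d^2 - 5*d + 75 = (d - 5)*(d^2 - 2*d - 15) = (d - 5)^2*(d + 3)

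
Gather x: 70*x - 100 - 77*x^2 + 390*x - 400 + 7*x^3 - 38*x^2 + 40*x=7*x^3 - 115*x^2 + 500*x - 500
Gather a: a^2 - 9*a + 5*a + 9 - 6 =a^2 - 4*a + 3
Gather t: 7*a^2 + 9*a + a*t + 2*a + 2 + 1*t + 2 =7*a^2 + 11*a + t*(a + 1) + 4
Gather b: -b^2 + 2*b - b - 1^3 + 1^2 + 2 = -b^2 + b + 2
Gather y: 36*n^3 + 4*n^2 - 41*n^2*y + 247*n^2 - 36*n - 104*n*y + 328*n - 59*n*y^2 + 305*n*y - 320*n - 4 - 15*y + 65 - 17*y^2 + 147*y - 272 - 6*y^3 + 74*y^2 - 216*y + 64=36*n^3 + 251*n^2 - 28*n - 6*y^3 + y^2*(57 - 59*n) + y*(-41*n^2 + 201*n - 84) - 147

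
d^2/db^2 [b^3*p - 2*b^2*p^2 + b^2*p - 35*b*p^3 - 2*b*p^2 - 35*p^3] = 2*p*(3*b - 2*p + 1)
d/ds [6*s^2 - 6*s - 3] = 12*s - 6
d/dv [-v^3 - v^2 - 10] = v*(-3*v - 2)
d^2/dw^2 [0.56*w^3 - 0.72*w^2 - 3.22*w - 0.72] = 3.36*w - 1.44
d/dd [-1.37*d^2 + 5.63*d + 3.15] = 5.63 - 2.74*d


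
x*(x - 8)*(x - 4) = x^3 - 12*x^2 + 32*x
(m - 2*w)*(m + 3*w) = m^2 + m*w - 6*w^2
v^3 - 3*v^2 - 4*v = v*(v - 4)*(v + 1)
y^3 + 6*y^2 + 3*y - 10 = (y - 1)*(y + 2)*(y + 5)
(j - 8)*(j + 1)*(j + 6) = j^3 - j^2 - 50*j - 48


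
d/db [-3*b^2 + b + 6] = 1 - 6*b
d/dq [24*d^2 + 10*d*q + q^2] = 10*d + 2*q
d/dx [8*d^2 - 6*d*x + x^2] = -6*d + 2*x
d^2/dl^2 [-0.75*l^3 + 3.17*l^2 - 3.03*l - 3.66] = 6.34 - 4.5*l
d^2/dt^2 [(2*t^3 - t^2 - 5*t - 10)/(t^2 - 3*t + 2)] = 4*(3*t^3 - 30*t^2 + 72*t - 52)/(t^6 - 9*t^5 + 33*t^4 - 63*t^3 + 66*t^2 - 36*t + 8)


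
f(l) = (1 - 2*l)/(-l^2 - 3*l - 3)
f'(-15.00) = -0.01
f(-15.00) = -0.17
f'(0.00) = 1.00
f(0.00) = -0.33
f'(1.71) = 0.05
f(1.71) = 0.22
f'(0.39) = 0.51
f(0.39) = -0.05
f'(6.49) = -0.01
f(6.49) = 0.19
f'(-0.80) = 3.98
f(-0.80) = -2.10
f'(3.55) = -0.01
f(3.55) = 0.23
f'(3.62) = -0.01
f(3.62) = 0.23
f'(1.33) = 0.11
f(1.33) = 0.19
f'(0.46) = 0.45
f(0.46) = -0.02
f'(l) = (1 - 2*l)*(2*l + 3)/(-l^2 - 3*l - 3)^2 - 2/(-l^2 - 3*l - 3)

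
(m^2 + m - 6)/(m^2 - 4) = (m + 3)/(m + 2)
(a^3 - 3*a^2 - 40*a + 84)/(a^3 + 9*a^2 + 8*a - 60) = (a - 7)/(a + 5)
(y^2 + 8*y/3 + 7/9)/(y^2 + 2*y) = (9*y^2 + 24*y + 7)/(9*y*(y + 2))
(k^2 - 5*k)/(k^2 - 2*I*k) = (k - 5)/(k - 2*I)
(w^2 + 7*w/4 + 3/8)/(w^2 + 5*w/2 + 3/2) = (w + 1/4)/(w + 1)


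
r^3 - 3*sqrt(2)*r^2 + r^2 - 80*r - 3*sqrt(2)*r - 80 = (r + 1)*(r - 8*sqrt(2))*(r + 5*sqrt(2))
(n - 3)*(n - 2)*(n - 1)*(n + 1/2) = n^4 - 11*n^3/2 + 8*n^2 - n/2 - 3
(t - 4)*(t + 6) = t^2 + 2*t - 24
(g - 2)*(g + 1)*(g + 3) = g^3 + 2*g^2 - 5*g - 6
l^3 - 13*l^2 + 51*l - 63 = (l - 7)*(l - 3)^2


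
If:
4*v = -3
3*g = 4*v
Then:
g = -1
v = -3/4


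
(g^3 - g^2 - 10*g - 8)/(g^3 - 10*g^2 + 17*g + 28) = (g + 2)/(g - 7)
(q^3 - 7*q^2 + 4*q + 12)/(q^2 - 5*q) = (q^3 - 7*q^2 + 4*q + 12)/(q*(q - 5))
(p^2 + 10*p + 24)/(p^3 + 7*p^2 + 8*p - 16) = (p + 6)/(p^2 + 3*p - 4)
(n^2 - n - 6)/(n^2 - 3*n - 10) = (n - 3)/(n - 5)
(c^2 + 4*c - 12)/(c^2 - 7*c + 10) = (c + 6)/(c - 5)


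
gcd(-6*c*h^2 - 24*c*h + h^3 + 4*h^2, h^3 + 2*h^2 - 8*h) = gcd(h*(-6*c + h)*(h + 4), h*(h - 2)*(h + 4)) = h^2 + 4*h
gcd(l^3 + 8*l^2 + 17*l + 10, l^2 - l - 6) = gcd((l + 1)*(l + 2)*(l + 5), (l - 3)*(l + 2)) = l + 2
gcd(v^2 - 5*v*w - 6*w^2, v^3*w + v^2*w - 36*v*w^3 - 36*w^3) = v - 6*w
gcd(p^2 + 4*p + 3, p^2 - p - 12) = p + 3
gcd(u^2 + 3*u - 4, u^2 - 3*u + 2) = u - 1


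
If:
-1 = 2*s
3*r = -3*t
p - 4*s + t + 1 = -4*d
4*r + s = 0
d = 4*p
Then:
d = -23/34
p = -23/136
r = 1/8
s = -1/2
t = -1/8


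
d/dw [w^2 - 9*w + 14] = 2*w - 9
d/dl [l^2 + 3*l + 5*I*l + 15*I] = 2*l + 3 + 5*I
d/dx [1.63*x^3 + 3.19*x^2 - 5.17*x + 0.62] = 4.89*x^2 + 6.38*x - 5.17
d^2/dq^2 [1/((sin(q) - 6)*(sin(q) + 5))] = (-4*sin(q)^4 + 3*sin(q)^3 - 115*sin(q)^2 + 24*sin(q) + 62)/((sin(q) - 6)^3*(sin(q) + 5)^3)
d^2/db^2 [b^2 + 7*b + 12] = 2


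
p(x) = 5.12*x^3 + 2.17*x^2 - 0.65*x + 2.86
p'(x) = 15.36*x^2 + 4.34*x - 0.65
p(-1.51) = -8.84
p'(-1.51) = 27.82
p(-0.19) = 3.03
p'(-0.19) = -0.92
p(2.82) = 133.10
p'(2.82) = 133.74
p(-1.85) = -20.93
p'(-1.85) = 43.89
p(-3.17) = -136.37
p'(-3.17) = 139.94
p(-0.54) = 3.04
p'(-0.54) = 1.49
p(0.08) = 2.82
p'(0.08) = -0.20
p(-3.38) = -167.86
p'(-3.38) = 160.16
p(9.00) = 3905.26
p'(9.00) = 1282.57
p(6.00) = 1183.00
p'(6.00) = 578.35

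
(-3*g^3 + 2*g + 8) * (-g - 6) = 3*g^4 + 18*g^3 - 2*g^2 - 20*g - 48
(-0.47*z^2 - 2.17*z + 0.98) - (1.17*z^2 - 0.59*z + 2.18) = -1.64*z^2 - 1.58*z - 1.2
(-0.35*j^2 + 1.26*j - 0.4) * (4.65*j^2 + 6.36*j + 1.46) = -1.6275*j^4 + 3.633*j^3 + 5.6426*j^2 - 0.704400000000001*j - 0.584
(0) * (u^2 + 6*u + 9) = 0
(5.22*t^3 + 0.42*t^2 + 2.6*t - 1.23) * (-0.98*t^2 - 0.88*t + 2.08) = -5.1156*t^5 - 5.0052*t^4 + 7.94*t^3 - 0.209*t^2 + 6.4904*t - 2.5584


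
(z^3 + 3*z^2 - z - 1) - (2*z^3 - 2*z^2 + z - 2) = -z^3 + 5*z^2 - 2*z + 1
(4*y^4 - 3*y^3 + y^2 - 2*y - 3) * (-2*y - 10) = -8*y^5 - 34*y^4 + 28*y^3 - 6*y^2 + 26*y + 30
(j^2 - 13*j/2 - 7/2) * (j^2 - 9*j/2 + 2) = j^4 - 11*j^3 + 111*j^2/4 + 11*j/4 - 7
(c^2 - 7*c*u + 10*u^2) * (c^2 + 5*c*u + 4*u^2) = c^4 - 2*c^3*u - 21*c^2*u^2 + 22*c*u^3 + 40*u^4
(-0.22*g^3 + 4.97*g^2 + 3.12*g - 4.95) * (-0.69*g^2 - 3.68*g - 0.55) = 0.1518*g^5 - 2.6197*g^4 - 20.3214*g^3 - 10.7996*g^2 + 16.5*g + 2.7225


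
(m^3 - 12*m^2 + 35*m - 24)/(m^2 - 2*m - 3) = (m^2 - 9*m + 8)/(m + 1)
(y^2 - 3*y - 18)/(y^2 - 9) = (y - 6)/(y - 3)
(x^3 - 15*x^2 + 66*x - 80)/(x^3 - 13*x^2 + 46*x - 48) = (x - 5)/(x - 3)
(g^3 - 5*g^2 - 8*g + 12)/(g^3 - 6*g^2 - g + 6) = (g + 2)/(g + 1)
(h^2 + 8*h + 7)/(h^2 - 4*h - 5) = (h + 7)/(h - 5)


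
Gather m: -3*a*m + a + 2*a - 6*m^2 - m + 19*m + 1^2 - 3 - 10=3*a - 6*m^2 + m*(18 - 3*a) - 12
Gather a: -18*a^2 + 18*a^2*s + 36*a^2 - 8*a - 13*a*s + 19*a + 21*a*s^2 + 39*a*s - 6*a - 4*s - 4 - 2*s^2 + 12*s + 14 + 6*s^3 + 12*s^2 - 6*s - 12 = a^2*(18*s + 18) + a*(21*s^2 + 26*s + 5) + 6*s^3 + 10*s^2 + 2*s - 2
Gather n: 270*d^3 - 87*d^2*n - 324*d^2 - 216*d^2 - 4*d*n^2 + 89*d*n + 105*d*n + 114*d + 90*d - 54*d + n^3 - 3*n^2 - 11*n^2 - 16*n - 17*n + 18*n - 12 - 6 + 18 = 270*d^3 - 540*d^2 + 150*d + n^3 + n^2*(-4*d - 14) + n*(-87*d^2 + 194*d - 15)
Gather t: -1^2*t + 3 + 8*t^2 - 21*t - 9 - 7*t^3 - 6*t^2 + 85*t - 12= -7*t^3 + 2*t^2 + 63*t - 18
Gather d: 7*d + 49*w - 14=7*d + 49*w - 14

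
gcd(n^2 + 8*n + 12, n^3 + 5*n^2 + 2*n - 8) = n + 2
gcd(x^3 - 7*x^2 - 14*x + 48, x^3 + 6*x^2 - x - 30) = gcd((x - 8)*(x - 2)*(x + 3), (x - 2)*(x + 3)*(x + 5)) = x^2 + x - 6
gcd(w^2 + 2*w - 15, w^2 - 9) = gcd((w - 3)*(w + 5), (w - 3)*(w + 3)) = w - 3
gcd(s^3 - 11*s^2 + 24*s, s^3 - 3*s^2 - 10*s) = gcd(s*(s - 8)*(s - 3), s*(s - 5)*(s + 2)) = s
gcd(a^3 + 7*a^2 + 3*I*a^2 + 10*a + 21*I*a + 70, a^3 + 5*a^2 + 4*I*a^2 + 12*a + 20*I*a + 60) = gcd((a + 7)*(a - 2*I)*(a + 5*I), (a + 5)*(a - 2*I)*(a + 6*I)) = a - 2*I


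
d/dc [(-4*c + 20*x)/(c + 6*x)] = -44*x/(c + 6*x)^2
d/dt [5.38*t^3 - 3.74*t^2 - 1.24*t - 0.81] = 16.14*t^2 - 7.48*t - 1.24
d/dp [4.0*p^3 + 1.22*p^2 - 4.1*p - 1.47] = 12.0*p^2 + 2.44*p - 4.1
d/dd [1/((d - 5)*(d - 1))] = 2*(3 - d)/(d^4 - 12*d^3 + 46*d^2 - 60*d + 25)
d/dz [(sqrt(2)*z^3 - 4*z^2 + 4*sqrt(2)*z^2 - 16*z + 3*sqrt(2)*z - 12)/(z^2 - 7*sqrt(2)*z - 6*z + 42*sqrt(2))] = (sqrt(2)*z^4 - 28*z^3 - 12*sqrt(2)*z^3 + sqrt(2)*z^2 + 236*z^2 - 336*sqrt(2)*z + 696*z - 756*sqrt(2) + 180)/(z^4 - 14*sqrt(2)*z^3 - 12*z^3 + 134*z^2 + 168*sqrt(2)*z^2 - 1176*z - 504*sqrt(2)*z + 3528)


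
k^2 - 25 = (k - 5)*(k + 5)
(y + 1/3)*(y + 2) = y^2 + 7*y/3 + 2/3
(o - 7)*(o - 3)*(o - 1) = o^3 - 11*o^2 + 31*o - 21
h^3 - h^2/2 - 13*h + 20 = (h - 5/2)*(h - 2)*(h + 4)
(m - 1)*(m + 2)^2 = m^3 + 3*m^2 - 4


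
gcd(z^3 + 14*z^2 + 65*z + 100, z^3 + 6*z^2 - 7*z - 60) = z^2 + 9*z + 20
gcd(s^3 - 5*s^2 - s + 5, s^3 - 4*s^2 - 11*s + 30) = s - 5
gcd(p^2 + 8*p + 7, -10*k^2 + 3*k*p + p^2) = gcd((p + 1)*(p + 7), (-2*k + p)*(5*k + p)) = 1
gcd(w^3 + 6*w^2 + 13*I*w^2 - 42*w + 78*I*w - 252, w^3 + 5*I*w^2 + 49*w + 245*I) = w + 7*I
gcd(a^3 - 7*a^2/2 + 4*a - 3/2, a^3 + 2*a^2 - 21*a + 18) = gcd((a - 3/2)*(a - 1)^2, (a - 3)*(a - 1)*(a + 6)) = a - 1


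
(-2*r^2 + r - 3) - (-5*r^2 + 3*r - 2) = 3*r^2 - 2*r - 1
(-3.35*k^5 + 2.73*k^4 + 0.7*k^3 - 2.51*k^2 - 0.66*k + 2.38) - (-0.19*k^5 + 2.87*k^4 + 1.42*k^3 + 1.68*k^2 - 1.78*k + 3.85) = -3.16*k^5 - 0.14*k^4 - 0.72*k^3 - 4.19*k^2 + 1.12*k - 1.47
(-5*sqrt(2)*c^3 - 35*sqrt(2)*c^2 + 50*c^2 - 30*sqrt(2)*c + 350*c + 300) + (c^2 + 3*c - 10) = -5*sqrt(2)*c^3 - 35*sqrt(2)*c^2 + 51*c^2 - 30*sqrt(2)*c + 353*c + 290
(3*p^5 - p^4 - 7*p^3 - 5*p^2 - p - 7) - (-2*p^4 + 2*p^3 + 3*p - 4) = 3*p^5 + p^4 - 9*p^3 - 5*p^2 - 4*p - 3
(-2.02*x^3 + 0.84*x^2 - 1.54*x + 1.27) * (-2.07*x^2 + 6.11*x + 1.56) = 4.1814*x^5 - 14.081*x^4 + 5.169*x^3 - 10.7279*x^2 + 5.3573*x + 1.9812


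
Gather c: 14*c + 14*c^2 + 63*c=14*c^2 + 77*c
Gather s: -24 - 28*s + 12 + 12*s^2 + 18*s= 12*s^2 - 10*s - 12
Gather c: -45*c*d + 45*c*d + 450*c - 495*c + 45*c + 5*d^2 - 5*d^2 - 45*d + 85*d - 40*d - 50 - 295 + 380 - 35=0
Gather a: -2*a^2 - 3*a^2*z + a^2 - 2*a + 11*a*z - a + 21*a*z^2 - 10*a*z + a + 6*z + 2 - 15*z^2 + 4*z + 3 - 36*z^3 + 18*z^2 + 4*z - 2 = a^2*(-3*z - 1) + a*(21*z^2 + z - 2) - 36*z^3 + 3*z^2 + 14*z + 3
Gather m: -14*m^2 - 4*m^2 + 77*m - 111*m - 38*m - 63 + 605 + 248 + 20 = -18*m^2 - 72*m + 810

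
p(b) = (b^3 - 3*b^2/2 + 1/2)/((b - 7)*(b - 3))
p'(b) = (3*b^2 - 3*b)/((b - 7)*(b - 3)) - (b^3 - 3*b^2/2 + 1/2)/((b - 7)*(b - 3)^2) - (b^3 - 3*b^2/2 + 1/2)/((b - 7)^2*(b - 3))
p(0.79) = 0.00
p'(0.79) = -0.03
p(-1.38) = -0.14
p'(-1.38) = 0.22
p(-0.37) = 0.01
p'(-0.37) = 0.07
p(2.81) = 13.62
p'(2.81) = 94.11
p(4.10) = -13.86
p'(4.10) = -4.13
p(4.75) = -18.75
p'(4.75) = -11.19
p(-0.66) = -0.02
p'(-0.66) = 0.11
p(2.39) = 1.99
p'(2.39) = 7.23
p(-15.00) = -9.37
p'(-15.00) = 0.87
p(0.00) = 0.02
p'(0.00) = 0.01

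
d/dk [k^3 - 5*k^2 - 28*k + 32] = 3*k^2 - 10*k - 28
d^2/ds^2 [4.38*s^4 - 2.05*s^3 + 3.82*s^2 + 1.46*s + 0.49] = 52.56*s^2 - 12.3*s + 7.64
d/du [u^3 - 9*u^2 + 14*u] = 3*u^2 - 18*u + 14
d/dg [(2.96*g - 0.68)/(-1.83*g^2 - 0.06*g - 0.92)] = (5.4168*g^2 - 2.4888*g - 2.764)/(3.3489*g^4 + 0.2196*g^3 + 3.3708*g^2 + 0.1104*g + 0.8464)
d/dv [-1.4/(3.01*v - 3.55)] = 4.214/(3.01*v - 3.55)^2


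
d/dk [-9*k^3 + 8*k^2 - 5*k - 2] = -27*k^2 + 16*k - 5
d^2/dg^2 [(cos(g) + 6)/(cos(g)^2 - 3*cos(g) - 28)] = (9*sin(g)^4*cos(g) + 27*sin(g)^4 - 660*sin(g)^2 + 607*cos(g)/2 + 30*cos(3*g) - cos(5*g)/2 + 357)/(sin(g)^2 + 3*cos(g) + 27)^3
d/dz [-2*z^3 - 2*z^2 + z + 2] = -6*z^2 - 4*z + 1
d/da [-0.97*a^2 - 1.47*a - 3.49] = -1.94*a - 1.47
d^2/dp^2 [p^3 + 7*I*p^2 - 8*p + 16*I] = 6*p + 14*I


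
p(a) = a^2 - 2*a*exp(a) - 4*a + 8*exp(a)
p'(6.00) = -2412.57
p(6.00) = -1601.72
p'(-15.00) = -34.00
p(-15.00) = 285.00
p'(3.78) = -64.79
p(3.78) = 18.45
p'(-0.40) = -0.24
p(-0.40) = 7.66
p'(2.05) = 14.86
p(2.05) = 26.30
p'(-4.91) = -13.70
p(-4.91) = 43.88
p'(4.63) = -328.94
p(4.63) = -126.25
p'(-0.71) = -1.77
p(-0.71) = 7.98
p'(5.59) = -1379.69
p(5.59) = -842.51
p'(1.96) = 14.69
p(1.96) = 24.97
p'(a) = -2*a*exp(a) + 2*a + 6*exp(a) - 4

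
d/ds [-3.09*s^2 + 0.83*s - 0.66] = 0.83 - 6.18*s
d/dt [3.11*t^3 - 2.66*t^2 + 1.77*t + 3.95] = 9.33*t^2 - 5.32*t + 1.77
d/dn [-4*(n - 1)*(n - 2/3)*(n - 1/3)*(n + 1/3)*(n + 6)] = -20*n^4 - 208*n^3/3 + 340*n^2/3 - 760*n/27 - 112/27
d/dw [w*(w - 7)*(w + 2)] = 3*w^2 - 10*w - 14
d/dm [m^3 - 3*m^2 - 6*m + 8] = 3*m^2 - 6*m - 6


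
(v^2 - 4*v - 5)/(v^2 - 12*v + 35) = (v + 1)/(v - 7)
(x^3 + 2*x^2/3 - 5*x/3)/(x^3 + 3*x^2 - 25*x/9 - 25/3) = 3*x*(x - 1)/(3*x^2 + 4*x - 15)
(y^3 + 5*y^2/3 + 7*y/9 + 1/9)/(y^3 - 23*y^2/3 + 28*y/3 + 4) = (3*y^2 + 4*y + 1)/(3*(y^2 - 8*y + 12))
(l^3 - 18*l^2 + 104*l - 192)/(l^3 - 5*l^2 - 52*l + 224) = (l - 6)/(l + 7)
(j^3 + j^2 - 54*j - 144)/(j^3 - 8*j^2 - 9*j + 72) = (j + 6)/(j - 3)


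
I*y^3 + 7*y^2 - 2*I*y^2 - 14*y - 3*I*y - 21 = (y - 3)*(y - 7*I)*(I*y + I)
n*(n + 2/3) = n^2 + 2*n/3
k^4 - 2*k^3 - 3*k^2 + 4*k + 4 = (k - 2)^2*(k + 1)^2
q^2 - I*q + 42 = (q - 7*I)*(q + 6*I)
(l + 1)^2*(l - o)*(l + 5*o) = l^4 + 4*l^3*o + 2*l^3 - 5*l^2*o^2 + 8*l^2*o + l^2 - 10*l*o^2 + 4*l*o - 5*o^2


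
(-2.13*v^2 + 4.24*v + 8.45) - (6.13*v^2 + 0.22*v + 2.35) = -8.26*v^2 + 4.02*v + 6.1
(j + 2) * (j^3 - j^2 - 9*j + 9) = j^4 + j^3 - 11*j^2 - 9*j + 18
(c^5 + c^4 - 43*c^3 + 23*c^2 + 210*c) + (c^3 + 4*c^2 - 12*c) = c^5 + c^4 - 42*c^3 + 27*c^2 + 198*c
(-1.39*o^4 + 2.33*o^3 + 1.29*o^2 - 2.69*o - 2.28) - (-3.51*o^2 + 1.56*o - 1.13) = -1.39*o^4 + 2.33*o^3 + 4.8*o^2 - 4.25*o - 1.15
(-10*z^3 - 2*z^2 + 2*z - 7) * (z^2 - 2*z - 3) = -10*z^5 + 18*z^4 + 36*z^3 - 5*z^2 + 8*z + 21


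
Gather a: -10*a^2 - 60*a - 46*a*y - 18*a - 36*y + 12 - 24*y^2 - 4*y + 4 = -10*a^2 + a*(-46*y - 78) - 24*y^2 - 40*y + 16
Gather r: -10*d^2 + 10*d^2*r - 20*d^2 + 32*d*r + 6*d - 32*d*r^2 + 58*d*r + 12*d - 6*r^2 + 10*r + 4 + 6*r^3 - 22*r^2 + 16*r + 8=-30*d^2 + 18*d + 6*r^3 + r^2*(-32*d - 28) + r*(10*d^2 + 90*d + 26) + 12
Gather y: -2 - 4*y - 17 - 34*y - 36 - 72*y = -110*y - 55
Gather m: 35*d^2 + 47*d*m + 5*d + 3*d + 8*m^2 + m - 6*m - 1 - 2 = 35*d^2 + 8*d + 8*m^2 + m*(47*d - 5) - 3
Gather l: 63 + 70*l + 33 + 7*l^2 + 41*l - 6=7*l^2 + 111*l + 90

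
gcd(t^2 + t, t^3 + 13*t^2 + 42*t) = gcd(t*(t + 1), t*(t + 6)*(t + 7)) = t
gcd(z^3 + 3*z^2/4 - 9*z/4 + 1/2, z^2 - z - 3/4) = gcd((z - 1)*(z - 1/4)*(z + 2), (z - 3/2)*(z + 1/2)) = 1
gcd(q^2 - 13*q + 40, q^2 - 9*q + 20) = q - 5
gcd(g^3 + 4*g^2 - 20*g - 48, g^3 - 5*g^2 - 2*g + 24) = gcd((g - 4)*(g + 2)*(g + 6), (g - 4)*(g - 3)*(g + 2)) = g^2 - 2*g - 8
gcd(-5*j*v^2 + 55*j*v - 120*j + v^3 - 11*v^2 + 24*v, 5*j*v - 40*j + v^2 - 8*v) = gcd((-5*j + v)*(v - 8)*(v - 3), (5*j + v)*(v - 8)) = v - 8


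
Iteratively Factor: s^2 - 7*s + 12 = (s - 3)*(s - 4)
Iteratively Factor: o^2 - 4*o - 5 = (o - 5)*(o + 1)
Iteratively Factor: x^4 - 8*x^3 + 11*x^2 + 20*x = (x - 4)*(x^3 - 4*x^2 - 5*x) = (x - 4)*(x + 1)*(x^2 - 5*x) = x*(x - 4)*(x + 1)*(x - 5)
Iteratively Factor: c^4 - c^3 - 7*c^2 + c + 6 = (c + 2)*(c^3 - 3*c^2 - c + 3) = (c - 3)*(c + 2)*(c^2 - 1) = (c - 3)*(c - 1)*(c + 2)*(c + 1)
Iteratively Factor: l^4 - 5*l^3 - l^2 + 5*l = (l - 1)*(l^3 - 4*l^2 - 5*l) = (l - 1)*(l + 1)*(l^2 - 5*l) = l*(l - 1)*(l + 1)*(l - 5)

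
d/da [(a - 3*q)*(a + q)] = 2*a - 2*q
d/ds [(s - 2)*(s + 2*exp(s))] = 2*s*exp(s) + 2*s - 2*exp(s) - 2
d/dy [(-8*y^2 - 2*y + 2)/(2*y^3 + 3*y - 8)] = 2*(8*y^4 + 4*y^3 - 18*y^2 + 64*y + 5)/(4*y^6 + 12*y^4 - 32*y^3 + 9*y^2 - 48*y + 64)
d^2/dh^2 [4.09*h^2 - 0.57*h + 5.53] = 8.18000000000000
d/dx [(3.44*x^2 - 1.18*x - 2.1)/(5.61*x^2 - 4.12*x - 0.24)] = (-7.553*x^2 + 21.9108*x - 8.3688)/(31.4721*x^4 - 46.2264*x^3 + 14.2816*x^2 + 1.9776*x + 0.0576)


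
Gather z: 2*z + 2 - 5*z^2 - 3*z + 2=-5*z^2 - z + 4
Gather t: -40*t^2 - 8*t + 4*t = -40*t^2 - 4*t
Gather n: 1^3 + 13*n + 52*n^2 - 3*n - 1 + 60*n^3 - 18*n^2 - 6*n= 60*n^3 + 34*n^2 + 4*n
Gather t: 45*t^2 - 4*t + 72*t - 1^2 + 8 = 45*t^2 + 68*t + 7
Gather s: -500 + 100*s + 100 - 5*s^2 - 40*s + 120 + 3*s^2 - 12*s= -2*s^2 + 48*s - 280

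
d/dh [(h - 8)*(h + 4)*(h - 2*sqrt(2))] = 3*h^2 - 8*h - 4*sqrt(2)*h - 32 + 8*sqrt(2)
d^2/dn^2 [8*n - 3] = 0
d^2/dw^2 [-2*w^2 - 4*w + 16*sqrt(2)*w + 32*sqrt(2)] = -4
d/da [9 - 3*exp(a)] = -3*exp(a)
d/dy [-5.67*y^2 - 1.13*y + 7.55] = -11.34*y - 1.13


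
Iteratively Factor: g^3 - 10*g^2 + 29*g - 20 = (g - 5)*(g^2 - 5*g + 4) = (g - 5)*(g - 1)*(g - 4)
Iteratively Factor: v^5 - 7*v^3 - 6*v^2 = (v)*(v^4 - 7*v^2 - 6*v) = v*(v + 1)*(v^3 - v^2 - 6*v) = v^2*(v + 1)*(v^2 - v - 6) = v^2*(v + 1)*(v + 2)*(v - 3)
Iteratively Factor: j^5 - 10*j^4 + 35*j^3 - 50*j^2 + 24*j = (j)*(j^4 - 10*j^3 + 35*j^2 - 50*j + 24) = j*(j - 4)*(j^3 - 6*j^2 + 11*j - 6) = j*(j - 4)*(j - 2)*(j^2 - 4*j + 3) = j*(j - 4)*(j - 2)*(j - 1)*(j - 3)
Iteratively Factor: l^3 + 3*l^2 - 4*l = (l - 1)*(l^2 + 4*l) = (l - 1)*(l + 4)*(l)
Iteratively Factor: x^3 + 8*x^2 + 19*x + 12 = (x + 1)*(x^2 + 7*x + 12) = (x + 1)*(x + 4)*(x + 3)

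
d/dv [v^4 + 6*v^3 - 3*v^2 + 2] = 2*v*(2*v^2 + 9*v - 3)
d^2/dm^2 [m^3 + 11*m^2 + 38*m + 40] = 6*m + 22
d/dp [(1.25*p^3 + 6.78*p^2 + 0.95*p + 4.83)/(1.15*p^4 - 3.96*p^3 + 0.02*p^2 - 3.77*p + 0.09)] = (-1.4375*p^6 - 15.594*p^5 + 23.5963*p^4 - 24.119*p^3 + 32.1383*p^2 + 1.0272*p + 18.2946)/(1.3225*p^8 - 9.108*p^7 + 15.7276*p^6 - 8.8294*p^5 + 30.0658*p^4 - 0.8636*p^3 + 14.2165*p^2 - 0.6786*p + 0.0081)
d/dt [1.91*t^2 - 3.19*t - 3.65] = 3.82*t - 3.19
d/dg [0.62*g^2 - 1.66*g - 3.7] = 1.24*g - 1.66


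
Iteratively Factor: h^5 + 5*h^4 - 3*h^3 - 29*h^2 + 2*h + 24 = (h + 4)*(h^4 + h^3 - 7*h^2 - h + 6) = (h + 1)*(h + 4)*(h^3 - 7*h + 6) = (h + 1)*(h + 3)*(h + 4)*(h^2 - 3*h + 2) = (h - 2)*(h + 1)*(h + 3)*(h + 4)*(h - 1)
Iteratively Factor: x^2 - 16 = (x - 4)*(x + 4)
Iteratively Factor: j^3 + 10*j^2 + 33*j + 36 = (j + 3)*(j^2 + 7*j + 12) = (j + 3)*(j + 4)*(j + 3)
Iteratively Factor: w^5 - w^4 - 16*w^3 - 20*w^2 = (w + 2)*(w^4 - 3*w^3 - 10*w^2) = w*(w + 2)*(w^3 - 3*w^2 - 10*w) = w*(w - 5)*(w + 2)*(w^2 + 2*w) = w*(w - 5)*(w + 2)^2*(w)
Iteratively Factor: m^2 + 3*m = (m + 3)*(m)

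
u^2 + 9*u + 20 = (u + 4)*(u + 5)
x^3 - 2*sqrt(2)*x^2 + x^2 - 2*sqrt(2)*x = x*(x + 1)*(x - 2*sqrt(2))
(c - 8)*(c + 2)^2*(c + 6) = c^4 + 2*c^3 - 52*c^2 - 200*c - 192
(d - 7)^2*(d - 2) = d^3 - 16*d^2 + 77*d - 98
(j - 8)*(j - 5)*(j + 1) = j^3 - 12*j^2 + 27*j + 40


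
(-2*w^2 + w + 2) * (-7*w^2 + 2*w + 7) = 14*w^4 - 11*w^3 - 26*w^2 + 11*w + 14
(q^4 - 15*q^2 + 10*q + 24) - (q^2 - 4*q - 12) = q^4 - 16*q^2 + 14*q + 36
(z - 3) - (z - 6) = 3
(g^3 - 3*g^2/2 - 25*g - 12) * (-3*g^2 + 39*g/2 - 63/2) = -3*g^5 + 24*g^4 + 57*g^3/4 - 1617*g^2/4 + 1107*g/2 + 378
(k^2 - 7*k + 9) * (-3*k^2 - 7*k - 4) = -3*k^4 + 14*k^3 + 18*k^2 - 35*k - 36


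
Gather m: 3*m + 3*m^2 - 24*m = 3*m^2 - 21*m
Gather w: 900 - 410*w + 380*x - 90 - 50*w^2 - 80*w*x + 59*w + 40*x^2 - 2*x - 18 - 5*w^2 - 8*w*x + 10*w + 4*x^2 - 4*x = -55*w^2 + w*(-88*x - 341) + 44*x^2 + 374*x + 792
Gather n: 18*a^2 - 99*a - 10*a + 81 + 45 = 18*a^2 - 109*a + 126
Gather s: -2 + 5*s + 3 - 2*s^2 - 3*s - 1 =-2*s^2 + 2*s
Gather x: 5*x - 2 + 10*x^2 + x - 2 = 10*x^2 + 6*x - 4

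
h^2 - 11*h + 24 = (h - 8)*(h - 3)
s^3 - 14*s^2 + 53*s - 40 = (s - 8)*(s - 5)*(s - 1)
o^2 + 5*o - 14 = (o - 2)*(o + 7)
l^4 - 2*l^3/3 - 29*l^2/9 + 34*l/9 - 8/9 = (l - 4/3)*(l - 1)*(l - 1/3)*(l + 2)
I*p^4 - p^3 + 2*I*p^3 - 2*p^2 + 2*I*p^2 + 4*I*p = p*(p + 2)*(p + 2*I)*(I*p + 1)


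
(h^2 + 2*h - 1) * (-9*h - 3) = -9*h^3 - 21*h^2 + 3*h + 3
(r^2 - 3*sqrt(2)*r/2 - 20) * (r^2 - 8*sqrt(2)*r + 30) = r^4 - 19*sqrt(2)*r^3/2 + 34*r^2 + 115*sqrt(2)*r - 600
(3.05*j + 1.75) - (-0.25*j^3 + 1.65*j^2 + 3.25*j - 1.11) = 0.25*j^3 - 1.65*j^2 - 0.2*j + 2.86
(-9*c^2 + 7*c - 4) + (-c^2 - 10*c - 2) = -10*c^2 - 3*c - 6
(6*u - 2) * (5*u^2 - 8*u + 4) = 30*u^3 - 58*u^2 + 40*u - 8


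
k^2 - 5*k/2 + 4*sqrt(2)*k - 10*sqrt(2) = (k - 5/2)*(k + 4*sqrt(2))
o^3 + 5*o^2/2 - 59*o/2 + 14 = (o - 4)*(o - 1/2)*(o + 7)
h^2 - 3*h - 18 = (h - 6)*(h + 3)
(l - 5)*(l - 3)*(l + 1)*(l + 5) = l^4 - 2*l^3 - 28*l^2 + 50*l + 75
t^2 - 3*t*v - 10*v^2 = (t - 5*v)*(t + 2*v)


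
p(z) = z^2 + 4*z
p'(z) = 2*z + 4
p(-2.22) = -3.95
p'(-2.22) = -0.44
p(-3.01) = -2.98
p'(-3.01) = -2.02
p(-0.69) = -2.28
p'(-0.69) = 2.62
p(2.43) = 15.62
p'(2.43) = 8.86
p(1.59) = 8.89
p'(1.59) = 7.18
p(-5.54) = 8.53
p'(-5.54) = -7.08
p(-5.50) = 8.25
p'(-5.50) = -7.00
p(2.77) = 18.75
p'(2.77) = 9.54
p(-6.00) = 12.00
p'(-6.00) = -8.00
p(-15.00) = 165.00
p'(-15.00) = -26.00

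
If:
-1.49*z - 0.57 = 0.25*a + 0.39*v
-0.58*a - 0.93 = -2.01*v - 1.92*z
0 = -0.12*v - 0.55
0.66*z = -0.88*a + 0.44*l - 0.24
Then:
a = -9.50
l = -14.84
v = -4.58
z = 2.41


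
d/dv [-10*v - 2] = -10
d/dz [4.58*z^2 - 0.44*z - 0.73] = 9.16*z - 0.44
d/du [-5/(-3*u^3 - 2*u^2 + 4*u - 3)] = 5*(-9*u^2 - 4*u + 4)/(3*u^3 + 2*u^2 - 4*u + 3)^2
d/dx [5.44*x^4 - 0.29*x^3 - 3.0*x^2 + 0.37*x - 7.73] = 21.76*x^3 - 0.87*x^2 - 6.0*x + 0.37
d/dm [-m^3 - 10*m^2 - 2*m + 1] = -3*m^2 - 20*m - 2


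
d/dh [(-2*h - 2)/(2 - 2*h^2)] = -1/(h^2 - 2*h + 1)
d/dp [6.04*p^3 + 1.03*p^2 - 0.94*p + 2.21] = 18.12*p^2 + 2.06*p - 0.94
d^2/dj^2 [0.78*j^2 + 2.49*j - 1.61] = 1.56000000000000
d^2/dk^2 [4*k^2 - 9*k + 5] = 8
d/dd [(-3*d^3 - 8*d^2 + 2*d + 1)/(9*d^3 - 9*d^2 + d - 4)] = (99*d^4 - 42*d^3 + 19*d^2 + 82*d - 9)/(81*d^6 - 162*d^5 + 99*d^4 - 90*d^3 + 73*d^2 - 8*d + 16)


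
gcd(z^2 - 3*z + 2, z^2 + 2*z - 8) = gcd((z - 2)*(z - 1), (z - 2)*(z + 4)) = z - 2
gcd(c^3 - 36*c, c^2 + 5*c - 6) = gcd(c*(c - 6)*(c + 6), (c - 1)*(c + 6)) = c + 6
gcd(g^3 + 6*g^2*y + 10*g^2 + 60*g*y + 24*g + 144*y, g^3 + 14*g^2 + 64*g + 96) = g^2 + 10*g + 24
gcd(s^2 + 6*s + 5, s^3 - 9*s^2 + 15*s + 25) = s + 1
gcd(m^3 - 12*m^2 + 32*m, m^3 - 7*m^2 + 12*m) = m^2 - 4*m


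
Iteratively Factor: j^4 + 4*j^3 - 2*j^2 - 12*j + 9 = (j + 3)*(j^3 + j^2 - 5*j + 3) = (j + 3)^2*(j^2 - 2*j + 1) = (j - 1)*(j + 3)^2*(j - 1)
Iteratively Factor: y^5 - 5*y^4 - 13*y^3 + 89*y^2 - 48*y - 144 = (y + 1)*(y^4 - 6*y^3 - 7*y^2 + 96*y - 144) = (y - 3)*(y + 1)*(y^3 - 3*y^2 - 16*y + 48) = (y - 4)*(y - 3)*(y + 1)*(y^2 + y - 12) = (y - 4)*(y - 3)*(y + 1)*(y + 4)*(y - 3)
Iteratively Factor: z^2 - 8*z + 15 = (z - 5)*(z - 3)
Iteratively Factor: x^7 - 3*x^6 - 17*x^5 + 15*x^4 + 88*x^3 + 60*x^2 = (x - 3)*(x^6 - 17*x^4 - 36*x^3 - 20*x^2) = (x - 3)*(x + 2)*(x^5 - 2*x^4 - 13*x^3 - 10*x^2) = (x - 3)*(x + 1)*(x + 2)*(x^4 - 3*x^3 - 10*x^2) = x*(x - 3)*(x + 1)*(x + 2)*(x^3 - 3*x^2 - 10*x) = x*(x - 5)*(x - 3)*(x + 1)*(x + 2)*(x^2 + 2*x) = x^2*(x - 5)*(x - 3)*(x + 1)*(x + 2)*(x + 2)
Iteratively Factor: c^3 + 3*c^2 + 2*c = (c + 2)*(c^2 + c) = c*(c + 2)*(c + 1)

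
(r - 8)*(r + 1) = r^2 - 7*r - 8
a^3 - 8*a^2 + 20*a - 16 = (a - 4)*(a - 2)^2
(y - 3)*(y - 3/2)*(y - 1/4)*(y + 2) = y^4 - 11*y^3/4 - 31*y^2/8 + 81*y/8 - 9/4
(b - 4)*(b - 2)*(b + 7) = b^3 + b^2 - 34*b + 56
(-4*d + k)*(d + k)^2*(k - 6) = -4*d^3*k + 24*d^3 - 7*d^2*k^2 + 42*d^2*k - 2*d*k^3 + 12*d*k^2 + k^4 - 6*k^3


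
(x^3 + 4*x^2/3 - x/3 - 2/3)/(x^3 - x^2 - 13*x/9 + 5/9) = 3*(3*x^2 + x - 2)/(9*x^2 - 18*x + 5)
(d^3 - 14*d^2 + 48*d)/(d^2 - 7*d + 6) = d*(d - 8)/(d - 1)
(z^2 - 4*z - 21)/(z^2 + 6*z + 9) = (z - 7)/(z + 3)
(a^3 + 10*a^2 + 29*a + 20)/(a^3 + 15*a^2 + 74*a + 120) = (a + 1)/(a + 6)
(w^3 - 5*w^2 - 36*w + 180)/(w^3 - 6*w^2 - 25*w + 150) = (w + 6)/(w + 5)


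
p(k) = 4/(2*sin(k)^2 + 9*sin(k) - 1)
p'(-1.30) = -0.09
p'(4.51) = 0.07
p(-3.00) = -1.79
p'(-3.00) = 6.72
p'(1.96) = 0.24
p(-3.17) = -5.39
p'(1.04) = -0.37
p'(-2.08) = 0.20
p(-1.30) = -0.51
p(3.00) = 12.91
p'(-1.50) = -0.02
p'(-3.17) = 66.05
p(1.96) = 0.44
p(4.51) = -0.51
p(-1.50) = -0.50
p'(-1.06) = -0.20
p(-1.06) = -0.55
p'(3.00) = 394.35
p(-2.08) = -0.55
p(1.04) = 0.48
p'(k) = 4*(-4*sin(k)*cos(k) - 9*cos(k))/(2*sin(k)^2 + 9*sin(k) - 1)^2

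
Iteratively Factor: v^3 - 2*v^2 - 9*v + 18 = (v - 2)*(v^2 - 9) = (v - 2)*(v + 3)*(v - 3)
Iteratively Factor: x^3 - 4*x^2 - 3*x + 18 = (x - 3)*(x^2 - x - 6) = (x - 3)*(x + 2)*(x - 3)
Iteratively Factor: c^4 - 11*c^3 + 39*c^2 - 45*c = (c)*(c^3 - 11*c^2 + 39*c - 45) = c*(c - 5)*(c^2 - 6*c + 9) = c*(c - 5)*(c - 3)*(c - 3)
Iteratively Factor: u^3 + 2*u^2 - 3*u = (u - 1)*(u^2 + 3*u) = (u - 1)*(u + 3)*(u)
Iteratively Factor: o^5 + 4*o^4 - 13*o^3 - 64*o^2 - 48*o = (o)*(o^4 + 4*o^3 - 13*o^2 - 64*o - 48) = o*(o - 4)*(o^3 + 8*o^2 + 19*o + 12) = o*(o - 4)*(o + 1)*(o^2 + 7*o + 12) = o*(o - 4)*(o + 1)*(o + 4)*(o + 3)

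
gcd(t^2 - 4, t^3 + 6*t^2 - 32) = t - 2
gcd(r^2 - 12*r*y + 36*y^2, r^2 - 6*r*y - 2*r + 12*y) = -r + 6*y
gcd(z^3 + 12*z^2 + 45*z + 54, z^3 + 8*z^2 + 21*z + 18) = z^2 + 6*z + 9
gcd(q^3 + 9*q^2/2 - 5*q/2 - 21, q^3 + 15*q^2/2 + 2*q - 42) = q^2 + 3*q/2 - 7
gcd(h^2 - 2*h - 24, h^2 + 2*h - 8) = h + 4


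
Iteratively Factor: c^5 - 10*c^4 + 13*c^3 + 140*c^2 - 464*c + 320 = (c - 4)*(c^4 - 6*c^3 - 11*c^2 + 96*c - 80) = (c - 4)*(c + 4)*(c^3 - 10*c^2 + 29*c - 20) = (c - 4)^2*(c + 4)*(c^2 - 6*c + 5) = (c - 5)*(c - 4)^2*(c + 4)*(c - 1)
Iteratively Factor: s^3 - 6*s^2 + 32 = (s - 4)*(s^2 - 2*s - 8) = (s - 4)*(s + 2)*(s - 4)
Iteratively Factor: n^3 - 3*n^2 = (n - 3)*(n^2) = n*(n - 3)*(n)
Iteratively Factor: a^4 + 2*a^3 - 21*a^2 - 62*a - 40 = (a + 4)*(a^3 - 2*a^2 - 13*a - 10) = (a + 1)*(a + 4)*(a^2 - 3*a - 10) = (a + 1)*(a + 2)*(a + 4)*(a - 5)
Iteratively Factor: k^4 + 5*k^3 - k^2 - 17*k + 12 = (k - 1)*(k^3 + 6*k^2 + 5*k - 12) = (k - 1)*(k + 4)*(k^2 + 2*k - 3) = (k - 1)*(k + 3)*(k + 4)*(k - 1)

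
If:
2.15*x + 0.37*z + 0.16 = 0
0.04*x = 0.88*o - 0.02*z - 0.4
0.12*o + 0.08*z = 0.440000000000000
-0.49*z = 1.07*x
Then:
No Solution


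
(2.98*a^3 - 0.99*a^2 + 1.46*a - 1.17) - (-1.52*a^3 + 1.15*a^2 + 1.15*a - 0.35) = 4.5*a^3 - 2.14*a^2 + 0.31*a - 0.82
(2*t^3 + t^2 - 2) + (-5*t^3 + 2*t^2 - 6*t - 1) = -3*t^3 + 3*t^2 - 6*t - 3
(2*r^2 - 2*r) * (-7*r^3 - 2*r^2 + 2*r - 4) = -14*r^5 + 10*r^4 + 8*r^3 - 12*r^2 + 8*r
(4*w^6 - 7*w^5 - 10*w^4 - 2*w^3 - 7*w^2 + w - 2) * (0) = 0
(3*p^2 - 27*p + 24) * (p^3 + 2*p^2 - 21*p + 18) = 3*p^5 - 21*p^4 - 93*p^3 + 669*p^2 - 990*p + 432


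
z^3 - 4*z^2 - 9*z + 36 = (z - 4)*(z - 3)*(z + 3)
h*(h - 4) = h^2 - 4*h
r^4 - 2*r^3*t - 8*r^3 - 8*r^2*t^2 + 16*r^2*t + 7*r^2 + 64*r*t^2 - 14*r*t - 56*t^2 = (r - 7)*(r - 1)*(r - 4*t)*(r + 2*t)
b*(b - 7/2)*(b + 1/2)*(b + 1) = b^4 - 2*b^3 - 19*b^2/4 - 7*b/4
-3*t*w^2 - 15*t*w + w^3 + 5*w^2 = w*(-3*t + w)*(w + 5)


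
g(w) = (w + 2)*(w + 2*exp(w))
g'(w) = w + (w + 2)*(2*exp(w) + 1) + 2*exp(w)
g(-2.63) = 1.57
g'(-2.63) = -3.21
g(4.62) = 1374.37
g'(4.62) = 1558.01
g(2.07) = 72.93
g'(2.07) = 86.50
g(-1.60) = -0.48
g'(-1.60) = -0.63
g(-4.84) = 13.70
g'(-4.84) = -7.71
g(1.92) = 61.00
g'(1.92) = 72.96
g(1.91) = 60.28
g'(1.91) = 72.14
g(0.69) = 12.58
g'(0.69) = 18.09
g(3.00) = 215.86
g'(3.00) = 249.03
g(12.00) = 4557302.16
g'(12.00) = 4882669.74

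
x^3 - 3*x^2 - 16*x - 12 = (x - 6)*(x + 1)*(x + 2)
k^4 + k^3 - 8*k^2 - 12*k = k*(k - 3)*(k + 2)^2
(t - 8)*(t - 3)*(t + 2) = t^3 - 9*t^2 + 2*t + 48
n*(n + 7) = n^2 + 7*n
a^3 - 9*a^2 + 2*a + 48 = (a - 8)*(a - 3)*(a + 2)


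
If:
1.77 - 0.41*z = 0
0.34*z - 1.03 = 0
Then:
No Solution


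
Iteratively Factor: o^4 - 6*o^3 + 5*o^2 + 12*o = (o - 3)*(o^3 - 3*o^2 - 4*o) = (o - 4)*(o - 3)*(o^2 + o) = o*(o - 4)*(o - 3)*(o + 1)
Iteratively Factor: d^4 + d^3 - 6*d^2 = (d)*(d^3 + d^2 - 6*d) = d*(d + 3)*(d^2 - 2*d) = d^2*(d + 3)*(d - 2)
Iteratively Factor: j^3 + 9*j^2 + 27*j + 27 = (j + 3)*(j^2 + 6*j + 9) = (j + 3)^2*(j + 3)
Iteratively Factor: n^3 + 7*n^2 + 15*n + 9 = (n + 3)*(n^2 + 4*n + 3) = (n + 1)*(n + 3)*(n + 3)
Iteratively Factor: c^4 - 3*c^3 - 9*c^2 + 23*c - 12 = (c - 1)*(c^3 - 2*c^2 - 11*c + 12) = (c - 4)*(c - 1)*(c^2 + 2*c - 3) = (c - 4)*(c - 1)*(c + 3)*(c - 1)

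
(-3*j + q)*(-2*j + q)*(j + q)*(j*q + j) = 6*j^4*q + 6*j^4 + j^3*q^2 + j^3*q - 4*j^2*q^3 - 4*j^2*q^2 + j*q^4 + j*q^3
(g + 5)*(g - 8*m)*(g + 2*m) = g^3 - 6*g^2*m + 5*g^2 - 16*g*m^2 - 30*g*m - 80*m^2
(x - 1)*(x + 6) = x^2 + 5*x - 6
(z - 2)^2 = z^2 - 4*z + 4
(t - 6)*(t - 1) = t^2 - 7*t + 6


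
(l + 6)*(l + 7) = l^2 + 13*l + 42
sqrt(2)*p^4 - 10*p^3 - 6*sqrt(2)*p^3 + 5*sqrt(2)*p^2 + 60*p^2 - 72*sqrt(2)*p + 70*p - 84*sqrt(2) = (p - 7)*(p - 3*sqrt(2))*(p - 2*sqrt(2))*(sqrt(2)*p + sqrt(2))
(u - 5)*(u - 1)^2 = u^3 - 7*u^2 + 11*u - 5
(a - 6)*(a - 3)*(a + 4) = a^3 - 5*a^2 - 18*a + 72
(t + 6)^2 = t^2 + 12*t + 36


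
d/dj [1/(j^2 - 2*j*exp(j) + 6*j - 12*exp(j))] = 2*(j*exp(j) - j + 7*exp(j) - 3)/(j^2 - 2*j*exp(j) + 6*j - 12*exp(j))^2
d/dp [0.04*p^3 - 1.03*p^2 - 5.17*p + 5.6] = 0.12*p^2 - 2.06*p - 5.17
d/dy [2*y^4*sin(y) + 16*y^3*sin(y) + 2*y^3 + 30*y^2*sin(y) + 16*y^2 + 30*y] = 2*y^4*cos(y) + 8*y^3*sin(y) + 16*y^3*cos(y) + 48*y^2*sin(y) + 30*y^2*cos(y) + 6*y^2 + 60*y*sin(y) + 32*y + 30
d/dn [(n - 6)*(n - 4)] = 2*n - 10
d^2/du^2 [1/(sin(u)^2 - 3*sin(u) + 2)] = (-4*sin(u)^3 + 5*sin(u)^2 + 10*sin(u) - 14)/((sin(u) - 2)^3*(sin(u) - 1)^2)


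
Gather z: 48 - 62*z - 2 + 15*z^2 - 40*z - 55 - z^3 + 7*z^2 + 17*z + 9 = -z^3 + 22*z^2 - 85*z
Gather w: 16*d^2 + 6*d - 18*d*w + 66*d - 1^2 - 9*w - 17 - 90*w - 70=16*d^2 + 72*d + w*(-18*d - 99) - 88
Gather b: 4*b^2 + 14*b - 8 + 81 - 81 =4*b^2 + 14*b - 8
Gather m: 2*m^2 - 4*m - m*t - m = 2*m^2 + m*(-t - 5)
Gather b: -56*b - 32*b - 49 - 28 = -88*b - 77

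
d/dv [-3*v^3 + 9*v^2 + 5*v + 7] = -9*v^2 + 18*v + 5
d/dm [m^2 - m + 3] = 2*m - 1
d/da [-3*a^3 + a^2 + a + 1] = -9*a^2 + 2*a + 1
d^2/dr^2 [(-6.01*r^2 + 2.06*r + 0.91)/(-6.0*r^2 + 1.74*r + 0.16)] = (-2.27373675443232e-13*r^4 - 22.8311999999996*r^3 - 161.9424*r^2 + 45.1368*r - 5.802712)/(216.0*r^6 - 187.92*r^5 + 37.2168*r^4 + 4.754376*r^3 - 0.992448*r^2 - 0.133632*r - 0.004096)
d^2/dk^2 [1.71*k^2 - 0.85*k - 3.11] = 3.42000000000000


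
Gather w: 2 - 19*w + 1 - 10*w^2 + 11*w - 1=-10*w^2 - 8*w + 2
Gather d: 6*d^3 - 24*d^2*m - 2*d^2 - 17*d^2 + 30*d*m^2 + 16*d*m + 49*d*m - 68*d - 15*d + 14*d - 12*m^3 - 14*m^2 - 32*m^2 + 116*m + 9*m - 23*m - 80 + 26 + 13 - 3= 6*d^3 + d^2*(-24*m - 19) + d*(30*m^2 + 65*m - 69) - 12*m^3 - 46*m^2 + 102*m - 44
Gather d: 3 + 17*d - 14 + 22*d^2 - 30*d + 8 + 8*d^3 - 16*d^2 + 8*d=8*d^3 + 6*d^2 - 5*d - 3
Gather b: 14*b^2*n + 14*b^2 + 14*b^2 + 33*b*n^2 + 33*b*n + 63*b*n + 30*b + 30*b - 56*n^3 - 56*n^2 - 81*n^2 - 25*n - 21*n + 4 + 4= b^2*(14*n + 28) + b*(33*n^2 + 96*n + 60) - 56*n^3 - 137*n^2 - 46*n + 8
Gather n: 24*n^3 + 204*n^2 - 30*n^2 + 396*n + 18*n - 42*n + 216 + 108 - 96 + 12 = 24*n^3 + 174*n^2 + 372*n + 240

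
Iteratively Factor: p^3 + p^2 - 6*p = (p - 2)*(p^2 + 3*p) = p*(p - 2)*(p + 3)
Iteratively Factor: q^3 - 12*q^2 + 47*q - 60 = (q - 4)*(q^2 - 8*q + 15) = (q - 4)*(q - 3)*(q - 5)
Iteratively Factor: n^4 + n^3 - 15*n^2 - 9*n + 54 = (n + 3)*(n^3 - 2*n^2 - 9*n + 18) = (n - 3)*(n + 3)*(n^2 + n - 6) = (n - 3)*(n + 3)^2*(n - 2)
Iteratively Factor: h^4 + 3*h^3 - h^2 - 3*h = (h + 3)*(h^3 - h) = h*(h + 3)*(h^2 - 1) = h*(h + 1)*(h + 3)*(h - 1)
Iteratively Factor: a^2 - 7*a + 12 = (a - 4)*(a - 3)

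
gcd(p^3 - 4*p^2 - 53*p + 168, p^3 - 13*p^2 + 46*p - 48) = p^2 - 11*p + 24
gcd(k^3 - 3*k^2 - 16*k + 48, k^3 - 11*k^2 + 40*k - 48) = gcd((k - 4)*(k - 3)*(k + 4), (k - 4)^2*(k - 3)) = k^2 - 7*k + 12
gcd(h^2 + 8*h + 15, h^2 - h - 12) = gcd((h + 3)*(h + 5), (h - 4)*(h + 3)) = h + 3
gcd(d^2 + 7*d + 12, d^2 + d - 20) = 1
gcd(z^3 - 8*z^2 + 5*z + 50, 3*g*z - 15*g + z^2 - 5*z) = z - 5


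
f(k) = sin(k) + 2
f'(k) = cos(k)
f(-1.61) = 1.00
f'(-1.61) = -0.04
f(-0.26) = 1.74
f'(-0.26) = 0.97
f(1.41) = 2.99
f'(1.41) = 0.16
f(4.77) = 1.00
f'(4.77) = 0.06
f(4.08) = 1.19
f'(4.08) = -0.59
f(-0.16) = 1.84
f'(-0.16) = 0.99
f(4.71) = 1.00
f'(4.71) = -0.00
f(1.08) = 2.88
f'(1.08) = 0.47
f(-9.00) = 1.59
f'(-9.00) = -0.91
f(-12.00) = 2.54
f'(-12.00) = 0.84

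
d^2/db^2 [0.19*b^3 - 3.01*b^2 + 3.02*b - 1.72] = 1.14*b - 6.02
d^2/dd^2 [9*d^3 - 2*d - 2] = 54*d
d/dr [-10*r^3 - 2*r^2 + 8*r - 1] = -30*r^2 - 4*r + 8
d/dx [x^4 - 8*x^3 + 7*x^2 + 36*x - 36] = 4*x^3 - 24*x^2 + 14*x + 36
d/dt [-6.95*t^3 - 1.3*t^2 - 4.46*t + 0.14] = -20.85*t^2 - 2.6*t - 4.46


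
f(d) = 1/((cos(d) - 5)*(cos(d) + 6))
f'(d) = sin(d)/((cos(d) - 5)*(cos(d) + 6)^2) + sin(d)/((cos(d) - 5)^2*(cos(d) + 6))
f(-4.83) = -0.03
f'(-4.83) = 0.00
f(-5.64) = -0.04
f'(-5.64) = 0.00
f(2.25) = -0.03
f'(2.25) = -0.00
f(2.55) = -0.03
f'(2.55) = -0.00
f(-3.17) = -0.03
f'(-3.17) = -0.00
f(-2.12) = -0.03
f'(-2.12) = 0.00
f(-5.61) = -0.03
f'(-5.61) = 0.00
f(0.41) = -0.04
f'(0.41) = 0.00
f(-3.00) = -0.03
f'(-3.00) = 0.00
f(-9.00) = -0.03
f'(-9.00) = 0.00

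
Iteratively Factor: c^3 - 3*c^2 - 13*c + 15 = (c + 3)*(c^2 - 6*c + 5) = (c - 1)*(c + 3)*(c - 5)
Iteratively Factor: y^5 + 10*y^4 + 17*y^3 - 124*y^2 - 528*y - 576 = (y + 4)*(y^4 + 6*y^3 - 7*y^2 - 96*y - 144) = (y + 3)*(y + 4)*(y^3 + 3*y^2 - 16*y - 48) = (y + 3)^2*(y + 4)*(y^2 - 16) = (y - 4)*(y + 3)^2*(y + 4)*(y + 4)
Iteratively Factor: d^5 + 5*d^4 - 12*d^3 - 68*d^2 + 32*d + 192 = (d - 3)*(d^4 + 8*d^3 + 12*d^2 - 32*d - 64) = (d - 3)*(d - 2)*(d^3 + 10*d^2 + 32*d + 32) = (d - 3)*(d - 2)*(d + 2)*(d^2 + 8*d + 16) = (d - 3)*(d - 2)*(d + 2)*(d + 4)*(d + 4)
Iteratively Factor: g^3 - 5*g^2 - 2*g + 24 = (g - 4)*(g^2 - g - 6) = (g - 4)*(g + 2)*(g - 3)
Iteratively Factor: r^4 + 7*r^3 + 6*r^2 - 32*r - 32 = (r + 4)*(r^3 + 3*r^2 - 6*r - 8) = (r + 1)*(r + 4)*(r^2 + 2*r - 8) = (r + 1)*(r + 4)^2*(r - 2)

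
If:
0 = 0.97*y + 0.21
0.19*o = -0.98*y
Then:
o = 1.12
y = -0.22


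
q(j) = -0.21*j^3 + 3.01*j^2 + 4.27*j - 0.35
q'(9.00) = 7.42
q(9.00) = 128.80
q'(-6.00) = -54.53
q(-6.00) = 127.75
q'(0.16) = 5.22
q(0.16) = 0.41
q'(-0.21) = 2.98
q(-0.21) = -1.11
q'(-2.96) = -19.07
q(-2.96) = 18.83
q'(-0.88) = -1.52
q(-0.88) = -1.63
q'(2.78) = 16.14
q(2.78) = 30.27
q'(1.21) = 10.63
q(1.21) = 8.85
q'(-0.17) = 3.23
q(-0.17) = -0.99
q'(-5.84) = -52.37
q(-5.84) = 119.20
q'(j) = -0.63*j^2 + 6.02*j + 4.27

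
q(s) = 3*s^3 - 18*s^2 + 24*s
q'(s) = 9*s^2 - 36*s + 24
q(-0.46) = -15.14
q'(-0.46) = 42.46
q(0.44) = 7.33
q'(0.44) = 9.90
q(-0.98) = -43.63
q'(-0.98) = 67.92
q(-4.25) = -657.42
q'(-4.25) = 339.56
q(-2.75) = -264.52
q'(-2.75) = 191.06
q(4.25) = 7.17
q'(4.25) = 33.56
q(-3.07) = -330.13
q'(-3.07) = 219.34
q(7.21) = 361.74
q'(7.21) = 232.30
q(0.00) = 0.00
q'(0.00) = 24.00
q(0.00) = 0.00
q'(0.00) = 24.00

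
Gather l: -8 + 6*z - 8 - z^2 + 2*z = -z^2 + 8*z - 16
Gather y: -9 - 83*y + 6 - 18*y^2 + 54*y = -18*y^2 - 29*y - 3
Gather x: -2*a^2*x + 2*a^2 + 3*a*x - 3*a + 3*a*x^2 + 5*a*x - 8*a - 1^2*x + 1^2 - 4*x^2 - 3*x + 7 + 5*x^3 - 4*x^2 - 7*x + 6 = 2*a^2 - 11*a + 5*x^3 + x^2*(3*a - 8) + x*(-2*a^2 + 8*a - 11) + 14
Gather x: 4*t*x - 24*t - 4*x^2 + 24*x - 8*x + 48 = -24*t - 4*x^2 + x*(4*t + 16) + 48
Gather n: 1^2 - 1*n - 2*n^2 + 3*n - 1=-2*n^2 + 2*n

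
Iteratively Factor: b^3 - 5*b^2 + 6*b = (b)*(b^2 - 5*b + 6) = b*(b - 3)*(b - 2)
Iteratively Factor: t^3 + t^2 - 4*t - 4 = (t - 2)*(t^2 + 3*t + 2) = (t - 2)*(t + 2)*(t + 1)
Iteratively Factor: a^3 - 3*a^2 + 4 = (a + 1)*(a^2 - 4*a + 4) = (a - 2)*(a + 1)*(a - 2)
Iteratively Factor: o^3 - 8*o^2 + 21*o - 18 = (o - 2)*(o^2 - 6*o + 9) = (o - 3)*(o - 2)*(o - 3)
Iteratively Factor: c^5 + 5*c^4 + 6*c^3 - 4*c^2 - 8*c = (c + 2)*(c^4 + 3*c^3 - 4*c) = (c - 1)*(c + 2)*(c^3 + 4*c^2 + 4*c) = c*(c - 1)*(c + 2)*(c^2 + 4*c + 4) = c*(c - 1)*(c + 2)^2*(c + 2)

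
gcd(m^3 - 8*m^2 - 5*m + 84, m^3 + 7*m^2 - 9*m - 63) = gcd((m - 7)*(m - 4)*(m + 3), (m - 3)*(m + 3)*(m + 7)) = m + 3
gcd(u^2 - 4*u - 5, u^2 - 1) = u + 1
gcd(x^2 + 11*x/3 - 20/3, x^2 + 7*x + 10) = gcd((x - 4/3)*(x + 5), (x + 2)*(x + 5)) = x + 5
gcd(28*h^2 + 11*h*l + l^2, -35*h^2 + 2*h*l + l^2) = 7*h + l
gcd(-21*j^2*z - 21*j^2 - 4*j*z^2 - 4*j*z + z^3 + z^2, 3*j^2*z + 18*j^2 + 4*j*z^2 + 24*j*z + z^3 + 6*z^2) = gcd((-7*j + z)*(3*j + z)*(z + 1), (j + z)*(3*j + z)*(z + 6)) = 3*j + z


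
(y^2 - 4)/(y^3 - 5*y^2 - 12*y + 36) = (y + 2)/(y^2 - 3*y - 18)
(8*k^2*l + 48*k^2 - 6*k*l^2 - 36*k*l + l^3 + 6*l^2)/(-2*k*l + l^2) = -4*k - 24*k/l + l + 6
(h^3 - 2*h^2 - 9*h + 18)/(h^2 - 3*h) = h + 1 - 6/h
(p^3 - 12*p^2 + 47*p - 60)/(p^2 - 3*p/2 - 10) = 2*(p^2 - 8*p + 15)/(2*p + 5)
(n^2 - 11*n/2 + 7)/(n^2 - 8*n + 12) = (n - 7/2)/(n - 6)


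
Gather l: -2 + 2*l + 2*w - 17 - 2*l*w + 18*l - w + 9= l*(20 - 2*w) + w - 10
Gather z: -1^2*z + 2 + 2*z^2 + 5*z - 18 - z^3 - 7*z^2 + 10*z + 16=-z^3 - 5*z^2 + 14*z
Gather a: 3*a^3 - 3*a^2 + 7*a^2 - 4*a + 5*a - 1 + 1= 3*a^3 + 4*a^2 + a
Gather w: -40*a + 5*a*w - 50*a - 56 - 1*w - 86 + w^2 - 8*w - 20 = -90*a + w^2 + w*(5*a - 9) - 162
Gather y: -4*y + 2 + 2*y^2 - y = 2*y^2 - 5*y + 2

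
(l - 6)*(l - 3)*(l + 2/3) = l^3 - 25*l^2/3 + 12*l + 12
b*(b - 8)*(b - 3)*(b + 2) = b^4 - 9*b^3 + 2*b^2 + 48*b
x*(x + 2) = x^2 + 2*x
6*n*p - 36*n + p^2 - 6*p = (6*n + p)*(p - 6)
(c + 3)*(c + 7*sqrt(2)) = c^2 + 3*c + 7*sqrt(2)*c + 21*sqrt(2)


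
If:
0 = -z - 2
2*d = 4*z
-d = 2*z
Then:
No Solution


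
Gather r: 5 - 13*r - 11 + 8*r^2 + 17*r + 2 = 8*r^2 + 4*r - 4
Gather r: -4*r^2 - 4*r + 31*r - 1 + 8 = -4*r^2 + 27*r + 7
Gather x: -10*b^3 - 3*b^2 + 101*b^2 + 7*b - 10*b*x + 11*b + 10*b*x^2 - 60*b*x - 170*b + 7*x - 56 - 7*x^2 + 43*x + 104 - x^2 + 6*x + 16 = -10*b^3 + 98*b^2 - 152*b + x^2*(10*b - 8) + x*(56 - 70*b) + 64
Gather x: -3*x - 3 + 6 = 3 - 3*x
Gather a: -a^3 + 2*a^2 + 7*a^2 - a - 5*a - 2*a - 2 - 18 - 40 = -a^3 + 9*a^2 - 8*a - 60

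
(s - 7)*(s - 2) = s^2 - 9*s + 14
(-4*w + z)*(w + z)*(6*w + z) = -24*w^3 - 22*w^2*z + 3*w*z^2 + z^3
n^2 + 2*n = n*(n + 2)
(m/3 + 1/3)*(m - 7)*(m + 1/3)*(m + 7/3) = m^4/3 - 10*m^3/9 - 200*m^2/27 - 70*m/9 - 49/27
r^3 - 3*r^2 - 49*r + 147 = (r - 7)*(r - 3)*(r + 7)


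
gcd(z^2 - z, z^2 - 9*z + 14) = 1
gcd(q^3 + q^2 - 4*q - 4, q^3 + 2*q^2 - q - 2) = q^2 + 3*q + 2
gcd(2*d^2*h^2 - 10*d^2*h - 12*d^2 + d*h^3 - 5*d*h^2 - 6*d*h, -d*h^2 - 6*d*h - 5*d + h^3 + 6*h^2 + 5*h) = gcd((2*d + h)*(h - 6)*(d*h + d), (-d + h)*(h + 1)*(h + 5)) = h + 1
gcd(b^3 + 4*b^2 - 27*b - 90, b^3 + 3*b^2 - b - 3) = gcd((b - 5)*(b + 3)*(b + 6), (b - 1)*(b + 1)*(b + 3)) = b + 3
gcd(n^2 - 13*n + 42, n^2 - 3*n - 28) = n - 7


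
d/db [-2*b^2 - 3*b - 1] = -4*b - 3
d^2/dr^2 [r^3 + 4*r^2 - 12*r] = 6*r + 8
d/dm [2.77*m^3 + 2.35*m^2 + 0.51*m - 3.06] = 8.31*m^2 + 4.7*m + 0.51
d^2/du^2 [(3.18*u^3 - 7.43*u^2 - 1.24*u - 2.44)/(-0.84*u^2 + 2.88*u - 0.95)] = (-3.5527136788005e-15*u^5 + 1.4210854715202e-14*u^4 - 9.97790400000002*u^3 + 26.958024*u^2 - 58.573908*u + 56.778862)/(0.592704*u^6 - 6.096384*u^5 + 22.912848*u^4 - 37.677312*u^3 + 25.91334*u^2 - 7.7976*u + 0.857375)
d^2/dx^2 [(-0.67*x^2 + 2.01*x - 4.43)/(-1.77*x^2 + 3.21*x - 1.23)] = (-4.98078*x^3 + 74.52054*x^2 - 124.76376*x + 58.16034)/(5.545233*x^6 - 30.169827*x^5 + 66.275172*x^4 - 75.007107*x^3 + 46.055628*x^2 - 14.569227*x + 1.860867)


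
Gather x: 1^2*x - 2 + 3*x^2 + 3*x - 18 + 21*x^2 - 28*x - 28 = 24*x^2 - 24*x - 48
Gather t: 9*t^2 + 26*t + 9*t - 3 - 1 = 9*t^2 + 35*t - 4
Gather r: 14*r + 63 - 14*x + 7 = 14*r - 14*x + 70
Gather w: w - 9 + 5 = w - 4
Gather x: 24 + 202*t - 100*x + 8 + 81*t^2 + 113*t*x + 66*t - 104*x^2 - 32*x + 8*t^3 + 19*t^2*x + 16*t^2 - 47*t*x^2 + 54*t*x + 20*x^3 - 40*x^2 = 8*t^3 + 97*t^2 + 268*t + 20*x^3 + x^2*(-47*t - 144) + x*(19*t^2 + 167*t - 132) + 32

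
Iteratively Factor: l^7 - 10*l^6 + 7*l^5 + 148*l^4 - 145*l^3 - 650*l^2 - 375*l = (l - 5)*(l^6 - 5*l^5 - 18*l^4 + 58*l^3 + 145*l^2 + 75*l) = (l - 5)*(l + 3)*(l^5 - 8*l^4 + 6*l^3 + 40*l^2 + 25*l) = (l - 5)*(l + 1)*(l + 3)*(l^4 - 9*l^3 + 15*l^2 + 25*l) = (l - 5)^2*(l + 1)*(l + 3)*(l^3 - 4*l^2 - 5*l) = (l - 5)^2*(l + 1)^2*(l + 3)*(l^2 - 5*l) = l*(l - 5)^2*(l + 1)^2*(l + 3)*(l - 5)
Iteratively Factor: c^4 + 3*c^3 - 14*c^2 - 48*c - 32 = (c + 1)*(c^3 + 2*c^2 - 16*c - 32) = (c - 4)*(c + 1)*(c^2 + 6*c + 8) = (c - 4)*(c + 1)*(c + 2)*(c + 4)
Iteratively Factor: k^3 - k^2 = (k - 1)*(k^2) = k*(k - 1)*(k)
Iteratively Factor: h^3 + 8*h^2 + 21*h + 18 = (h + 3)*(h^2 + 5*h + 6) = (h + 3)^2*(h + 2)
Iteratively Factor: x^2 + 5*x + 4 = (x + 4)*(x + 1)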